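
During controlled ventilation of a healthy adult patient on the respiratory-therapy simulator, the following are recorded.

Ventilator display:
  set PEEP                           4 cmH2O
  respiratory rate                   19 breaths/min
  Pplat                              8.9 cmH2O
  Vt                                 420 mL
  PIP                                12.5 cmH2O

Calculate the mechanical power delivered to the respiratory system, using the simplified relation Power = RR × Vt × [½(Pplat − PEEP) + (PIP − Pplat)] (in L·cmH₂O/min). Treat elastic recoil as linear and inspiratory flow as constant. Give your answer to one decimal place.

48.3

Per-breath work = Vt × [½(Pplat−PEEP) + (PIP−Pplat)] = 0.420 × [0.5×4.9 + 3.6] = 0.420 × 6.05 = 2.541 L·cmH2O.
Power = 19 × 2.541 = 48.279 L·cmH2O/min.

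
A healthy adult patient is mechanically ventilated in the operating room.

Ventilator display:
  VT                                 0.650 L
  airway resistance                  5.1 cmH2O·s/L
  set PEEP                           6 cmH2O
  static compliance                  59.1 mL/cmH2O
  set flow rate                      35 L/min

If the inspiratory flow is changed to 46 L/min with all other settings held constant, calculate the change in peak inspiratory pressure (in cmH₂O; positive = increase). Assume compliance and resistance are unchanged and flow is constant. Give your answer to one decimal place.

Flow: 35 L/min ÷ 60 = 0.5833 L/s.
New flow: 46 L/min ÷ 60 = 0.7667 L/s.
PIP = Vt/C + R·V̇ + PEEP (constant-flow equation of motion).
Only the resistive term changes: ΔPIP = R × ΔV̇ = 5.1 × (0.7667 − 0.5833) = 5.1 × 0.1834 = 0.9353 cmH2O.

0.9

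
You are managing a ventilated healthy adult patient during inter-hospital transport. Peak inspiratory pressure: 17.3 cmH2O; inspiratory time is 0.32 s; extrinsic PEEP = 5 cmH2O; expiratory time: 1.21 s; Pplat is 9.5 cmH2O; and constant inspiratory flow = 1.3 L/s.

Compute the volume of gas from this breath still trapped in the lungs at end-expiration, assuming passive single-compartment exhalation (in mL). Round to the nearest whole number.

Vt = flow × Ti = 1.3 L/s × 0.32 s × 1000 mL/L = 416.0 mL.
R = (PIP − Pplat)/V̇ = (17.3 − 9.5) / 1.3 = 7.8/1.3 = 6.0 cmH2O·s/L.
C = Vt/(Pplat − PEEP) = 416.0 / (9.5 − 5) = 416.0/4.5 = 92.444 mL/cmH2O.
τ = R × C = 6.0 × 0.09244 L/cmH2O = 0.5546 s.
Fraction remaining = e^(−Te/τ) = e^(−1.21/0.5546) = 0.1128.
Trapped volume = 416.0 × 0.1128 = 46.925 mL.

47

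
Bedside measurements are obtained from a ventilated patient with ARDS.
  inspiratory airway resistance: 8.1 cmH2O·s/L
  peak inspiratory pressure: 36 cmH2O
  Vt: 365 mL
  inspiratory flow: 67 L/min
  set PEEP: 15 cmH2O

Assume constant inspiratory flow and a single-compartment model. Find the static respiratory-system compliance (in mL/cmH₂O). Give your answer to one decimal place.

30.5

Flow: 67 L/min ÷ 60 = 1.1167 L/s.
Equation of motion (constant flow): PIP = Vt/C + R·V̇ + PEEP.
Vt/C = PIP − R·V̇ − PEEP = 36 − 8.1×1.1167 − 15 = 36 − 9.045 − 15 = 11.955 cmH2O.
C = Vt / 11.955 = 365 / 11.955 = 30.531 mL/cmH2O.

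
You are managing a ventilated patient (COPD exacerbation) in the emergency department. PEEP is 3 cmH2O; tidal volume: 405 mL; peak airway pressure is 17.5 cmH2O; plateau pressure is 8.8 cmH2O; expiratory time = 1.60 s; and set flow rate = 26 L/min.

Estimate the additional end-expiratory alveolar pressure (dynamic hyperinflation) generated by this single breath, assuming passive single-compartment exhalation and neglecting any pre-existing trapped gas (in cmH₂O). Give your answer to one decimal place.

Flow: 26 L/min ÷ 60 = 0.4333 L/s.
R = (PIP − Pplat)/V̇ = (17.5 − 8.8) / 0.4333 = 8.7/0.4333 = 20.078 cmH2O·s/L.
C = Vt/(Pplat − PEEP) = 405.0 / (8.8 − 3) = 405.0/5.8 = 69.828 mL/cmH2O.
τ = R × C = 20.078 × 0.06983 L/cmH2O = 1.402 s.
Fraction remaining = e^(−Te/τ) = e^(−1.60/1.402) = 0.3194; trapped volume = 405.0 × 0.3194 = 129.36 mL.
Additional alveolar pressure from trapping ≈ V_trapped / C = 129.36 / 69.828 = 1.853 cmH2O.

1.9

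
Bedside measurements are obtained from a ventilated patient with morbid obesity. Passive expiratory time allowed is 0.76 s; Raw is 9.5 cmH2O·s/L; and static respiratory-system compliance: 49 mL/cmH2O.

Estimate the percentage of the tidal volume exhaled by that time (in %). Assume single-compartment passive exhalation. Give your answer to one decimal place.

80.5

τ = R × C = 9.5 × 49 mL/cmH2O = 9.5 × 0.049 L/cmH2O = 0.4655 s.
Passive exhalation: V(t)/V₀ = e^(−t/τ) = e^(−0.76/0.4655) = 0.1954.
Fraction exhaled = 1 − 0.1954 = 0.8046 → 80.46%.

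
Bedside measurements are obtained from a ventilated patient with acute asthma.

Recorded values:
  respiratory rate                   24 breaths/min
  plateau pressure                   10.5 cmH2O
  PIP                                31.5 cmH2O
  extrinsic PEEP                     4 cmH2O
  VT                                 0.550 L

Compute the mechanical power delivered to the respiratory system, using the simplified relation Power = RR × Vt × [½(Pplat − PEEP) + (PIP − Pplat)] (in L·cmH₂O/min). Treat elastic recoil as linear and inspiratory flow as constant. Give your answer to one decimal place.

Per-breath work = Vt × [½(Pplat−PEEP) + (PIP−Pplat)] = 0.550 × [0.5×6.5 + 21.0] = 0.550 × 24.25 = 13.338 L·cmH2O.
Power = 24 × 13.338 = 320.11 L·cmH2O/min.

320.1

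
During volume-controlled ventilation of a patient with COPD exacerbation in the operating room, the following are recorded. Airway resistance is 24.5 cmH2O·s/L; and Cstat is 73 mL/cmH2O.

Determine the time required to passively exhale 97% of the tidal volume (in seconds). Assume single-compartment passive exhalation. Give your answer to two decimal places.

τ = R × C = 24.5 × 73 mL/cmH2O = 24.5 × 0.073 L/cmH2O = 1.789 s.
Exhaled fraction f = 1 − e^(−t/τ) → t = −τ·ln(1 − f) = −1.789·ln(0.03) = 6.273 s.

6.27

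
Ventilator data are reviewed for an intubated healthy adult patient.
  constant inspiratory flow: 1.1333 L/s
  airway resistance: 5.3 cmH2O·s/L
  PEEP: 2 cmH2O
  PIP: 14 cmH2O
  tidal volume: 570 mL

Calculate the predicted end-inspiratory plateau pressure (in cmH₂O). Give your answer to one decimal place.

Pplat = PIP − Raw × flow = 14 − 5.3 × 1.1333 = 14 − 6.006 = 7.994 cmH2O.

8.0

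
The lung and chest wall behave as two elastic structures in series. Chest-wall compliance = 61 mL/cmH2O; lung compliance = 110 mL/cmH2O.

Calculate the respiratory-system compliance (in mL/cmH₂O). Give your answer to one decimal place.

Lung and chest wall are elastances in series: 1/Crs = 1/CL + 1/Ccw.
1/Crs = 1/110 + 1/61 = 0.02548.
Crs = 39.246 mL/cmH2O.

39.2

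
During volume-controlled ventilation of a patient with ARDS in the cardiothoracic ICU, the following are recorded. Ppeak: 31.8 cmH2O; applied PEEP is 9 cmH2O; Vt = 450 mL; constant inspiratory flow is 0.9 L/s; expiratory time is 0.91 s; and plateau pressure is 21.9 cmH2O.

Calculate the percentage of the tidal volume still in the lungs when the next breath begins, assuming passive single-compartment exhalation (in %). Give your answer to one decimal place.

9.3

R = (PIP − Pplat)/V̇ = (31.8 − 21.9) / 0.9 = 9.9/0.9 = 11.0 cmH2O·s/L.
C = Vt/(Pplat − PEEP) = 450.0 / (21.9 − 9) = 450.0/12.9 = 34.884 mL/cmH2O.
τ = R × C = 11.0 × 0.03488 L/cmH2O = 0.3837 s.
Fraction remaining at end-expiration = e^(−Te/τ) = e^(−0.91/0.3837) = 0.09333 → 9.333%.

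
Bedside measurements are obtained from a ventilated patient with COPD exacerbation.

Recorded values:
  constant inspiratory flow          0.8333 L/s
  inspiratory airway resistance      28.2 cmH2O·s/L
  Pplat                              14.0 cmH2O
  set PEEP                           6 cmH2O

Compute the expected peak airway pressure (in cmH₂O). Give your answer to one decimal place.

PIP = Pplat + Raw × flow = 14.0 + 28.2 × 0.8333 = 14.0 + 23.499 = 37.499 cmH2O.

37.5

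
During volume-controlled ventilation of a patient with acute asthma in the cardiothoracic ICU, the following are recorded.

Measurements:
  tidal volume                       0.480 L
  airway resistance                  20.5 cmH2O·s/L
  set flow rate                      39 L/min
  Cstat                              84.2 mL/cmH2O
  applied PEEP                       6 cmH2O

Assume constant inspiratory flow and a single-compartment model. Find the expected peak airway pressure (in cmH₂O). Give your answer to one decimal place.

25.0

Flow: 39 L/min ÷ 60 = 0.65 L/s.
Equation of motion (constant flow): PIP = Vt/C + R·V̇ + PEEP.
PIP = 480/84.2 + 20.5×0.65 + 6 = 5.701 + 13.325 + 6 = 25.026 cmH2O.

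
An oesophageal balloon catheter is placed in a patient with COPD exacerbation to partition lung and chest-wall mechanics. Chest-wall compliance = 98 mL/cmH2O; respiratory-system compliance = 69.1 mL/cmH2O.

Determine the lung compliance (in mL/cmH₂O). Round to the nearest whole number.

1/CL = 1/Crs − 1/Ccw.
1/CL = 1/69.1 − 1/98 = 0.004268.
CL = 234.3 mL/cmH2O.

234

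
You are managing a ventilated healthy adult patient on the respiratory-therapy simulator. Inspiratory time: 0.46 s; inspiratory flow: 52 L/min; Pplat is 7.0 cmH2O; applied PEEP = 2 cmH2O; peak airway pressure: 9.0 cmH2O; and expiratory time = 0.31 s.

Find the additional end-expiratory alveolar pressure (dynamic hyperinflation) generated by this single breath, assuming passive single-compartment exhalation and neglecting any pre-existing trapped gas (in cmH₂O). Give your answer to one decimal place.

0.9

Flow: 52 L/min ÷ 60 = 0.8667 L/s.
Vt = flow × Ti = 0.8667 L/s × 0.46 s × 1000 mL/L = 398.68 mL.
R = (PIP − Pplat)/V̇ = (9.0 − 7.0) / 0.8667 = 2.0/0.8667 = 2.308 cmH2O·s/L.
C = Vt/(Pplat − PEEP) = 398.68 / (7.0 − 2) = 398.68/5.0 = 79.736 mL/cmH2O.
τ = R × C = 2.308 × 0.07974 L/cmH2O = 0.184 s.
Fraction remaining = e^(−Te/τ) = e^(−0.31/0.184) = 0.1855; trapped volume = 398.68 × 0.1855 = 73.955 mL.
Additional alveolar pressure from trapping ≈ V_trapped / C = 73.955 / 79.736 = 0.9275 cmH2O.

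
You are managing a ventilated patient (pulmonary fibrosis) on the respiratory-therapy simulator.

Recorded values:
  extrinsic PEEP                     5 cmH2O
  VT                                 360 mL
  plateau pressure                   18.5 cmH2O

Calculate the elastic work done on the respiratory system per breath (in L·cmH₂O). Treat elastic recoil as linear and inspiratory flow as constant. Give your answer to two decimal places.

2.43

Elastic work ≈ ½ × (Pplat − PEEP) × Vt = 0.5 × (18.5 − 5) × 0.360 L = 0.5 × 13.5 × 0.360 = 2.43 L·cmH2O.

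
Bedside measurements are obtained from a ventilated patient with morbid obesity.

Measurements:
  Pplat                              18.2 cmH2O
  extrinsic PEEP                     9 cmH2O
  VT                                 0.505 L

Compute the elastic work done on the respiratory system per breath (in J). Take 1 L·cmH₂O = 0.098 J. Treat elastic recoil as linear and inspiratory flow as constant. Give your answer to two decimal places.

0.23

Elastic work ≈ ½ × (Pplat − PEEP) × Vt = 0.5 × (18.2 − 9) × 0.505 L = 0.5 × 9.2 × 0.505 = 2.323 L·cmH2O.
× 0.098 J/(L·cmH2O) → 0.2277 J.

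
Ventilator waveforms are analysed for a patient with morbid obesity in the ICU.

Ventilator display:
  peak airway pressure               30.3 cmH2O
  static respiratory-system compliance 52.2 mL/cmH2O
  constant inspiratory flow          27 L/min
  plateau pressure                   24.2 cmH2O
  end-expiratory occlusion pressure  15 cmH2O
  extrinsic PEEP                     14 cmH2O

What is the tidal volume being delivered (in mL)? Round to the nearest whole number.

480

End-expiratory occlusion gives total PEEP = 15 cmH2O (intrinsic PEEP = 15 − 14 = 1). Use total PEEP for the elastic gradient.
Vt = Cstat × (Pplat − PEEPtotal) = 52.2 × (24.2 − 15) = 52.2 × 9.2 = 480.24 mL.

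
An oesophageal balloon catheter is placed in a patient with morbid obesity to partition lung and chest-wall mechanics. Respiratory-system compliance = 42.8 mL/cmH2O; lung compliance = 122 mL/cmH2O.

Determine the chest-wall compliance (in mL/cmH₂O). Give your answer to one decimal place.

65.9

1/Ccw = 1/Crs − 1/CL.
1/Ccw = 1/42.8 − 1/122 = 0.01517.
Ccw = 65.92 mL/cmH2O.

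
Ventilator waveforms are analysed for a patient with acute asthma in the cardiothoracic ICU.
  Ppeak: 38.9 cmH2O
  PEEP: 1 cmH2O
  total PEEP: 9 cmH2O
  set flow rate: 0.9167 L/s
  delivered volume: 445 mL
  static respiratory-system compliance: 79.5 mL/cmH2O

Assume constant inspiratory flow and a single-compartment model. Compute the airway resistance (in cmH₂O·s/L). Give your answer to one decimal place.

Total PEEP = 9 cmH2O (set 1 + intrinsic 8); this is the baseline alveolar pressure.
Equation of motion (constant flow): PIP = Vt/C + R·V̇ + PEEP.
R·V̇ = PIP − Vt/C − PEEP = 38.9 − 445/79.5 − 9 = 38.9 − 5.597 − 9 = 24.303 cmH2O.
R = 24.303 / 0.9167 = 26.511 cmH2O·s/L.

26.5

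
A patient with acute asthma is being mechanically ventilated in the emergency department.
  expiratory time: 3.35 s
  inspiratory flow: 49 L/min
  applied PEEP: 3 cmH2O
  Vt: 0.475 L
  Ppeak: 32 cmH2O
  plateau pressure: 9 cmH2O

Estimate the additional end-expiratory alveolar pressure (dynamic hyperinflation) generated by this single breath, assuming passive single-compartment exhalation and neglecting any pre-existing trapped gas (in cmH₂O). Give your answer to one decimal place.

1.3

Flow: 49 L/min ÷ 60 = 0.8167 L/s.
R = (PIP − Pplat)/V̇ = (32 − 9) / 0.8167 = 23.0/0.8167 = 28.162 cmH2O·s/L.
C = Vt/(Pplat − PEEP) = 475.0 / (9 − 3) = 475.0/6.0 = 79.167 mL/cmH2O.
τ = R × C = 28.162 × 0.07917 L/cmH2O = 2.23 s.
Fraction remaining = e^(−Te/τ) = e^(−3.35/2.23) = 0.2226; trapped volume = 475.0 × 0.2226 = 105.74 mL.
Additional alveolar pressure from trapping ≈ V_trapped / C = 105.74 / 79.167 = 1.336 cmH2O.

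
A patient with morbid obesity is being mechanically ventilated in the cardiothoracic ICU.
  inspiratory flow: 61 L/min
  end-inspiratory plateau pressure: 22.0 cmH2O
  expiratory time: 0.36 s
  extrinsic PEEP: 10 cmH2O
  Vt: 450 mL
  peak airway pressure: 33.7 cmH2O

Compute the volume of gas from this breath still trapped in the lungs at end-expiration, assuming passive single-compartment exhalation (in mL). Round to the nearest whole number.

195

Flow: 61 L/min ÷ 60 = 1.0167 L/s.
R = (PIP − Pplat)/V̇ = (33.7 − 22.0) / 1.0167 = 11.7/1.0167 = 11.508 cmH2O·s/L.
C = Vt/(Pplat − PEEP) = 450.0 / (22.0 − 10) = 450.0/12.0 = 37.5 mL/cmH2O.
τ = R × C = 11.508 × 0.0375 L/cmH2O = 0.4316 s.
Fraction remaining = e^(−Te/τ) = e^(−0.36/0.4316) = 0.4343.
Trapped volume = 450.0 × 0.4343 = 195.44 mL.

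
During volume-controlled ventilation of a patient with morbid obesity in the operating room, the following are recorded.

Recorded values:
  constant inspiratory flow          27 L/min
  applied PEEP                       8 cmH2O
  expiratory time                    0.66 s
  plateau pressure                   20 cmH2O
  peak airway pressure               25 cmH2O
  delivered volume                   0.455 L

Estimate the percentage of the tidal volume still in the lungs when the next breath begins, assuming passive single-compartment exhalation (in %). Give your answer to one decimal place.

20.9

Flow: 27 L/min ÷ 60 = 0.45 L/s.
R = (PIP − Pplat)/V̇ = (25 − 20) / 0.45 = 5.0/0.45 = 11.111 cmH2O·s/L.
C = Vt/(Pplat − PEEP) = 455.0 / (20 − 8) = 455.0/12.0 = 37.917 mL/cmH2O.
τ = R × C = 11.111 × 0.03792 L/cmH2O = 0.4213 s.
Fraction remaining at end-expiration = e^(−Te/τ) = e^(−0.66/0.4213) = 0.2088 → 20.88%.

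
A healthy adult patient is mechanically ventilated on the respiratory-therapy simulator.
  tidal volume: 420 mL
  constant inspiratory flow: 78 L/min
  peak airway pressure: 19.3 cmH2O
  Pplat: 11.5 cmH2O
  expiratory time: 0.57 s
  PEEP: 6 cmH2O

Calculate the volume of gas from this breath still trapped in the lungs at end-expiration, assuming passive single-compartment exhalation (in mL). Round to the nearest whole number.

121

Flow: 78 L/min ÷ 60 = 1.3 L/s.
R = (PIP − Pplat)/V̇ = (19.3 − 11.5) / 1.3 = 7.8/1.3 = 6.0 cmH2O·s/L.
C = Vt/(Pplat − PEEP) = 420.0 / (11.5 − 6) = 420.0/5.5 = 76.364 mL/cmH2O.
τ = R × C = 6.0 × 0.07636 L/cmH2O = 0.4582 s.
Fraction remaining = e^(−Te/τ) = e^(−0.57/0.4582) = 0.2882.
Trapped volume = 420.0 × 0.2882 = 121.04 mL.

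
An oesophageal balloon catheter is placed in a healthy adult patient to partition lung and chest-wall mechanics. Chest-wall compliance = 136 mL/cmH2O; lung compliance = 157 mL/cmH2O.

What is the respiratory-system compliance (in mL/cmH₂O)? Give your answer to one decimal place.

Lung and chest wall are elastances in series: 1/Crs = 1/CL + 1/Ccw.
1/Crs = 1/157 + 1/136 = 0.01372.
Crs = 72.886 mL/cmH2O.

72.9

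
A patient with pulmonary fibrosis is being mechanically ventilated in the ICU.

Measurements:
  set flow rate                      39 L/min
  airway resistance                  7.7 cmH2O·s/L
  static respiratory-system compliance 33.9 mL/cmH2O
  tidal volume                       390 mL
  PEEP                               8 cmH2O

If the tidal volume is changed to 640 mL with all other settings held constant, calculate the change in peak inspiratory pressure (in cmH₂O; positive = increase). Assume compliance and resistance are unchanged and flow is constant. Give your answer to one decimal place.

7.4

PIP = Vt/C + R·V̇ + PEEP (constant-flow equation of motion).
Only the elastic term changes: ΔPIP = ΔVt / C = (640 − 390) / 33.9 = 7.375 cmH2O.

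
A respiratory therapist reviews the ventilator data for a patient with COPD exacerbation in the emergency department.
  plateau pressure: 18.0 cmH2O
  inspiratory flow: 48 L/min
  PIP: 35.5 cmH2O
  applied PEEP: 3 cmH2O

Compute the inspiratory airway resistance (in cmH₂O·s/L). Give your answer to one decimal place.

21.9

Flow: 48 L/min ÷ 60 = 0.8 L/s.
Raw = (PIP − Pplat) / flow = (35.5 − 18.0) / 0.8 = 17.5 / 0.8 = 21.875 cmH2O·s/L.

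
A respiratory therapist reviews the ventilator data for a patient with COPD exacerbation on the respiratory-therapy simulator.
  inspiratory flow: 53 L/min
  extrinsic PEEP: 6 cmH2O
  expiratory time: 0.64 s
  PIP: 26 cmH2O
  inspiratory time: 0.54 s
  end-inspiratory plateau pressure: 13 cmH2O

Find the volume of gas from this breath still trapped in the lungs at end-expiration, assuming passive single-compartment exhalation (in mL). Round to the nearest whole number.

252

Flow: 53 L/min ÷ 60 = 0.8833 L/s.
Vt = flow × Ti = 0.8833 L/s × 0.54 s × 1000 mL/L = 476.98 mL.
R = (PIP − Pplat)/V̇ = (26 − 13) / 0.8833 = 13.0/0.8833 = 14.718 cmH2O·s/L.
C = Vt/(Pplat − PEEP) = 476.98 / (13 − 6) = 476.98/7.0 = 68.14 mL/cmH2O.
τ = R × C = 14.718 × 0.06814 L/cmH2O = 1.003 s.
Fraction remaining = e^(−Te/τ) = e^(−0.64/1.003) = 0.5283.
Trapped volume = 476.98 × 0.5283 = 251.99 mL.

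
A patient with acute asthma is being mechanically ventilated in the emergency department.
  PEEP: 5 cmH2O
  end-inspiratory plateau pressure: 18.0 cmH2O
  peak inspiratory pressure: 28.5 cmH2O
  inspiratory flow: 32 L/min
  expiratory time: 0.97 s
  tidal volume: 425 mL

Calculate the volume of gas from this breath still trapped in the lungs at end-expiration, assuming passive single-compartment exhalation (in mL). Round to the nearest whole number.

Flow: 32 L/min ÷ 60 = 0.5333 L/s.
R = (PIP − Pplat)/V̇ = (28.5 − 18.0) / 0.5333 = 10.5/0.5333 = 19.689 cmH2O·s/L.
C = Vt/(Pplat − PEEP) = 425.0 / (18.0 − 5) = 425.0/13.0 = 32.692 mL/cmH2O.
τ = R × C = 19.689 × 0.03269 L/cmH2O = 0.6436 s.
Fraction remaining = e^(−Te/τ) = e^(−0.97/0.6436) = 0.2215.
Trapped volume = 425.0 × 0.2215 = 94.138 mL.

94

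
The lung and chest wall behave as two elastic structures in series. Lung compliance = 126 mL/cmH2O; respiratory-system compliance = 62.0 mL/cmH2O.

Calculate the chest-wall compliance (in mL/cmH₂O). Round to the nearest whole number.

122

1/Ccw = 1/Crs − 1/CL.
1/Ccw = 1/62.0 − 1/126 = 0.008193.
Ccw = 122.06 mL/cmH2O.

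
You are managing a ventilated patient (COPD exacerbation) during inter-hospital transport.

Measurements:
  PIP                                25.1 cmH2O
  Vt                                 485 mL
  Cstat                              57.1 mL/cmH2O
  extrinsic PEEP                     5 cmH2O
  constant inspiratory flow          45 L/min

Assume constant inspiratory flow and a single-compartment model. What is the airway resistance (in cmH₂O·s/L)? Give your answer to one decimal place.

Flow: 45 L/min ÷ 60 = 0.75 L/s.
Equation of motion (constant flow): PIP = Vt/C + R·V̇ + PEEP.
R·V̇ = PIP − Vt/C − PEEP = 25.1 − 485/57.1 − 5 = 25.1 − 8.494 − 5 = 11.606 cmH2O.
R = 11.606 / 0.75 = 15.475 cmH2O·s/L.

15.5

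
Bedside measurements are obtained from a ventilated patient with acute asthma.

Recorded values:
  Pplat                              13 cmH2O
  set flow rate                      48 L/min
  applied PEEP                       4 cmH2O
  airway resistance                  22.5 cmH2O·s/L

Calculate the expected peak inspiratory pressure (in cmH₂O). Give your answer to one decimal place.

31.0

Flow: 48 L/min ÷ 60 = 0.8 L/s.
PIP = Pplat + Raw × flow = 13 + 22.5 × 0.8 = 13 + 18.0 = 31.0 cmH2O.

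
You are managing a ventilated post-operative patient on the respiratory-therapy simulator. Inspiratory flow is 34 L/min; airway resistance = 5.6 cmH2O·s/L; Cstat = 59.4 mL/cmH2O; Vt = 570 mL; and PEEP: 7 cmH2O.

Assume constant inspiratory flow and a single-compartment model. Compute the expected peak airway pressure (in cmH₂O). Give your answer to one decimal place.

19.8

Flow: 34 L/min ÷ 60 = 0.5667 L/s.
Equation of motion (constant flow): PIP = Vt/C + R·V̇ + PEEP.
PIP = 570/59.4 + 5.6×0.5667 + 7 = 9.596 + 3.174 + 7 = 19.77 cmH2O.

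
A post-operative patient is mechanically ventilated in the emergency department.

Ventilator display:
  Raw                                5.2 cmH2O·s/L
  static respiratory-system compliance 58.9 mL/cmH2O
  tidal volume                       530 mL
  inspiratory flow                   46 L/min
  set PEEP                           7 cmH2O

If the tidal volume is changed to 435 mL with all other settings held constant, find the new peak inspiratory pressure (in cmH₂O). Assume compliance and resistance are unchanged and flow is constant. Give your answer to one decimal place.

Flow: 46 L/min ÷ 60 = 0.7667 L/s.
PIP = Vt/C + R·V̇ + PEEP (constant-flow equation of motion).
Only the elastic term changes: ΔPIP = ΔVt / C = (435 − 530) / 58.9 = -1.613 cmH2O.
Original PIP = 530/58.9 + 5.2×0.7667 + 7 = 19.985 cmH2O; new PIP = 19.985 + (-1.613) = 18.372 cmH2O.

18.4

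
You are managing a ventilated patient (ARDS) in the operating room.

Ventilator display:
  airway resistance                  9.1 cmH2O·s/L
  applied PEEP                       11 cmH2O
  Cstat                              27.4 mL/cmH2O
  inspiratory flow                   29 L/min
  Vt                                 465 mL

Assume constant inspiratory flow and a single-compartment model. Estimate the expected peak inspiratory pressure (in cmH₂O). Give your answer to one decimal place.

32.4

Flow: 29 L/min ÷ 60 = 0.4833 L/s.
Equation of motion (constant flow): PIP = Vt/C + R·V̇ + PEEP.
PIP = 465/27.4 + 9.1×0.4833 + 11 = 16.971 + 4.398 + 11 = 32.369 cmH2O.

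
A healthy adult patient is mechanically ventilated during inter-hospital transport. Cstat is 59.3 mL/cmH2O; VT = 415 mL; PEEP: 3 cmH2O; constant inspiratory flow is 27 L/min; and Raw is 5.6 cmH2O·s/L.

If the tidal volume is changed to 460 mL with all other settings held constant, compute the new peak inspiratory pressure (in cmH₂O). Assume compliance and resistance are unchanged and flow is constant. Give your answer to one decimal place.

13.3

Flow: 27 L/min ÷ 60 = 0.45 L/s.
PIP = Vt/C + R·V̇ + PEEP (constant-flow equation of motion).
Only the elastic term changes: ΔPIP = ΔVt / C = (460 − 415) / 59.3 = 0.7589 cmH2O.
Original PIP = 415/59.3 + 5.6×0.45 + 3 = 12.518 cmH2O; new PIP = 12.518 + (0.7589) = 13.277 cmH2O.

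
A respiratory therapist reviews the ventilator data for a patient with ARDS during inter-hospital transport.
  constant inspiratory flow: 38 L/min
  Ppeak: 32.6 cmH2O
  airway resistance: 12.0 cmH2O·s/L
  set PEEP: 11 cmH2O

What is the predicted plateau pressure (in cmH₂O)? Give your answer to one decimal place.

25.0

Flow: 38 L/min ÷ 60 = 0.6333 L/s.
Pplat = PIP − Raw × flow = 32.6 − 12.0 × 0.6333 = 32.6 − 7.6 = 25.0 cmH2O.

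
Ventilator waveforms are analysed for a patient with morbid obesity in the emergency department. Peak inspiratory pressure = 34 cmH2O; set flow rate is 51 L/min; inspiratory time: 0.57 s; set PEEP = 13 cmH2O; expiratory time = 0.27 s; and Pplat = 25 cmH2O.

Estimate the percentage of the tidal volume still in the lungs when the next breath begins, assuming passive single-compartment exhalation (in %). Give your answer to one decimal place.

Flow: 51 L/min ÷ 60 = 0.85 L/s.
Vt = flow × Ti = 0.85 L/s × 0.57 s × 1000 mL/L = 484.5 mL.
R = (PIP − Pplat)/V̇ = (34 − 25) / 0.85 = 9.0/0.85 = 10.588 cmH2O·s/L.
C = Vt/(Pplat − PEEP) = 484.5 / (25 − 13) = 484.5/12.0 = 40.375 mL/cmH2O.
τ = R × C = 10.588 × 0.04038 L/cmH2O = 0.4275 s.
Fraction remaining at end-expiration = e^(−Te/τ) = e^(−0.27/0.4275) = 0.5318 → 53.18%.

53.2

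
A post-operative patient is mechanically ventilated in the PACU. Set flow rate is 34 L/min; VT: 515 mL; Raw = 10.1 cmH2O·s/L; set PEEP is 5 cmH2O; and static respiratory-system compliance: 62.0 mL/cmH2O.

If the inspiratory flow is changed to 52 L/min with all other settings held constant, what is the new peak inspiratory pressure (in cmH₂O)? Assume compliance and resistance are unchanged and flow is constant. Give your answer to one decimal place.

Flow: 34 L/min ÷ 60 = 0.5667 L/s.
New flow: 52 L/min ÷ 60 = 0.8667 L/s.
PIP = Vt/C + R·V̇ + PEEP (constant-flow equation of motion).
Only the resistive term changes: ΔPIP = R × ΔV̇ = 10.1 × (0.8667 − 0.5667) = 10.1 × 0.3 = 3.03 cmH2O.
Original PIP = 515/62.0 + 10.1×0.5667 + 5 = 19.03 cmH2O; new PIP = 19.03 + (3.03) = 22.06 cmH2O.

22.1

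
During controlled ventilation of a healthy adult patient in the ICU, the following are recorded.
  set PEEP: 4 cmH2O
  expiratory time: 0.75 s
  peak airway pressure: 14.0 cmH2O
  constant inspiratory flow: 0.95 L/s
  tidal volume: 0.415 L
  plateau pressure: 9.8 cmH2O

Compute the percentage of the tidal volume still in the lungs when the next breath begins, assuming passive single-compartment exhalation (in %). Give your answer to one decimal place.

R = (PIP − Pplat)/V̇ = (14.0 − 9.8) / 0.95 = 4.2/0.95 = 4.421 cmH2O·s/L.
C = Vt/(Pplat − PEEP) = 415.0 / (9.8 − 4) = 415.0/5.8 = 71.552 mL/cmH2O.
τ = R × C = 4.421 × 0.07155 L/cmH2O = 0.3163 s.
Fraction remaining at end-expiration = e^(−Te/τ) = e^(−0.75/0.3163) = 0.09337 → 9.337%.

9.3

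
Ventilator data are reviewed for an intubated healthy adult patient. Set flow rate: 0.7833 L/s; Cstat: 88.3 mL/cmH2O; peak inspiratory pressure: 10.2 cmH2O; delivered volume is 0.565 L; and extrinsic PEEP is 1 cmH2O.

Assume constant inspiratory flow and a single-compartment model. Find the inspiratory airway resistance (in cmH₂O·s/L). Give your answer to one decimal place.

Equation of motion (constant flow): PIP = Vt/C + R·V̇ + PEEP.
R·V̇ = PIP − Vt/C − PEEP = 10.2 − 565/88.3 − 1 = 10.2 − 6.399 − 1 = 2.801 cmH2O.
R = 2.801 / 0.7833 = 3.576 cmH2O·s/L.

3.6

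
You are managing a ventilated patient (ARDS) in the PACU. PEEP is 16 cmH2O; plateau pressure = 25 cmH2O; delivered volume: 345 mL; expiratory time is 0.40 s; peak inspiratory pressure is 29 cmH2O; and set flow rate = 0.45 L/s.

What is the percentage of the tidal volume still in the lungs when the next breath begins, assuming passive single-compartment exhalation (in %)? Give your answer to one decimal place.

R = (PIP − Pplat)/V̇ = (29 − 25) / 0.45 = 4.0/0.45 = 8.889 cmH2O·s/L.
C = Vt/(Pplat − PEEP) = 345.0 / (25 − 16) = 345.0/9.0 = 38.333 mL/cmH2O.
τ = R × C = 8.889 × 0.03833 L/cmH2O = 0.3407 s.
Fraction remaining at end-expiration = e^(−Te/τ) = e^(−0.40/0.3407) = 0.3091 → 30.91%.

30.9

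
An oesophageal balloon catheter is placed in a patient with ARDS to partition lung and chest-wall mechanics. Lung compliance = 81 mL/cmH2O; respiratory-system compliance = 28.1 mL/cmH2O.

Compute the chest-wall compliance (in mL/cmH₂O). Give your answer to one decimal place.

1/Ccw = 1/Crs − 1/CL.
1/Ccw = 1/28.1 − 1/81 = 0.02324.
Ccw = 43.029 mL/cmH2O.

43.0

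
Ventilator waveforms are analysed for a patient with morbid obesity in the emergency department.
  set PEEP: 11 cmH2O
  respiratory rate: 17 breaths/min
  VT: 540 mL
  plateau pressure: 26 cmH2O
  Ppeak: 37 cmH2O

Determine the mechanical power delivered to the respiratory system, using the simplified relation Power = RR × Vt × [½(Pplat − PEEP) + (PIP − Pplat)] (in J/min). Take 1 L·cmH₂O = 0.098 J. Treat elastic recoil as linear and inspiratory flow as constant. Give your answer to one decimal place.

Per-breath work = Vt × [½(Pplat−PEEP) + (PIP−Pplat)] = 0.540 × [0.5×15.0 + 11.0] = 0.540 × 18.5 = 9.99 L·cmH2O.
Power = 17 × 9.99 = 169.83 L·cmH2O/min.
× 0.098 J/(L·cmH2O) → 16.643 J/min.

16.6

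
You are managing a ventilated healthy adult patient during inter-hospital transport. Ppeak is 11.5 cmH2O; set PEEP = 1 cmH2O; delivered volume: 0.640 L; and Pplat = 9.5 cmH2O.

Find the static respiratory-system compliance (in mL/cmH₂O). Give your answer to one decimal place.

Cstat = Vt / (Pplat − PEEP) = 640 / (9.5 − 1) = 640 / 8.5 = 75.294 mL/cmH2O.

75.3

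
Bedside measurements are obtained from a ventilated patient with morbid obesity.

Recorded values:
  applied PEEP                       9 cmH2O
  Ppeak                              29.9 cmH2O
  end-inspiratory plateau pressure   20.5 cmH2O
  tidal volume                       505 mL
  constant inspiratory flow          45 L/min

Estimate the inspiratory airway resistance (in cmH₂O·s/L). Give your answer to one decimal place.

Flow: 45 L/min ÷ 60 = 0.75 L/s.
Raw = (PIP − Pplat) / flow = (29.9 − 20.5) / 0.75 = 9.4 / 0.75 = 12.533 cmH2O·s/L.

12.5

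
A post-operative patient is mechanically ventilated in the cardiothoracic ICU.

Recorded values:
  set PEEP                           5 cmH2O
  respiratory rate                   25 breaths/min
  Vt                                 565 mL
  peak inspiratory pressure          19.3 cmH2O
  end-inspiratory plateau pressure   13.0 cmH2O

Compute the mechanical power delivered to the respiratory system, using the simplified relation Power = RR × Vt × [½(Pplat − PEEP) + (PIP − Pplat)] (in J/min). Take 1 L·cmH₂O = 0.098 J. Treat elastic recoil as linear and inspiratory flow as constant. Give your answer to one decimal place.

Per-breath work = Vt × [½(Pplat−PEEP) + (PIP−Pplat)] = 0.565 × [0.5×8.0 + 6.3] = 0.565 × 10.3 = 5.82 L·cmH2O.
Power = 25 × 5.82 = 145.5 L·cmH2O/min.
× 0.098 J/(L·cmH2O) → 14.259 J/min.

14.3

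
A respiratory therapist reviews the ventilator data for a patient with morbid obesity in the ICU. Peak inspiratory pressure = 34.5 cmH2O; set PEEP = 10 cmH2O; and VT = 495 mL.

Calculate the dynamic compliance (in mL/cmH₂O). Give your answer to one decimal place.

20.2

Dynamic compliance = Vt / (PIP − PEEP) = 495 / (34.5 − 10) = 495 / 24.5 = 20.204 mL/cmH2O.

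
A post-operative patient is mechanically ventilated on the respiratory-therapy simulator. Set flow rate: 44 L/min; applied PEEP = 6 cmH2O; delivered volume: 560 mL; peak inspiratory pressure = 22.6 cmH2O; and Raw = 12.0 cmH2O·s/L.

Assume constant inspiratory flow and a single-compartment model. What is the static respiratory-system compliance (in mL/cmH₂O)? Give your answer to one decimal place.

71.8

Flow: 44 L/min ÷ 60 = 0.7333 L/s.
Equation of motion (constant flow): PIP = Vt/C + R·V̇ + PEEP.
Vt/C = PIP − R·V̇ − PEEP = 22.6 − 12.0×0.7333 − 6 = 22.6 − 8.8 − 6 = 7.8 cmH2O.
C = Vt / 7.8 = 560 / 7.8 = 71.795 mL/cmH2O.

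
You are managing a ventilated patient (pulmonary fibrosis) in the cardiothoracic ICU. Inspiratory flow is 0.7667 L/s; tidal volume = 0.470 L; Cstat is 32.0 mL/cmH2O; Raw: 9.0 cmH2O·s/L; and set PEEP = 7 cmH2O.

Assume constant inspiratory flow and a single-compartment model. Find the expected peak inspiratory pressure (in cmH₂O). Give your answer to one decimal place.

28.6

Equation of motion (constant flow): PIP = Vt/C + R·V̇ + PEEP.
PIP = 470/32.0 + 9.0×0.7667 + 7 = 14.688 + 6.9 + 7 = 28.588 cmH2O.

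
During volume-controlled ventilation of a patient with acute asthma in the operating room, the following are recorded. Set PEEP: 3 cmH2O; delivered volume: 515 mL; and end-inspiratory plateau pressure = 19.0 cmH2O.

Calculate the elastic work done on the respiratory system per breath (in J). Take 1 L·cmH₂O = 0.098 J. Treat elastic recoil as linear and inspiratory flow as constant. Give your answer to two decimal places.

0.40

Elastic work ≈ ½ × (Pplat − PEEP) × Vt = 0.5 × (19.0 − 3) × 0.515 L = 0.5 × 16.0 × 0.515 = 4.12 L·cmH2O.
× 0.098 J/(L·cmH2O) → 0.4038 J.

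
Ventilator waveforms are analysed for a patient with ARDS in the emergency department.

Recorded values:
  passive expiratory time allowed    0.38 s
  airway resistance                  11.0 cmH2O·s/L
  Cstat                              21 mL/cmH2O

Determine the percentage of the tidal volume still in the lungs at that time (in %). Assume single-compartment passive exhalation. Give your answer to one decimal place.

τ = R × C = 11.0 × 21 mL/cmH2O = 11.0 × 0.021 L/cmH2O = 0.231 s.
Passive exhalation: V(t)/V₀ = e^(−t/τ) = e^(−0.38/0.231) = 0.193.
Fraction remaining = 0.193 → 19.3%.

19.3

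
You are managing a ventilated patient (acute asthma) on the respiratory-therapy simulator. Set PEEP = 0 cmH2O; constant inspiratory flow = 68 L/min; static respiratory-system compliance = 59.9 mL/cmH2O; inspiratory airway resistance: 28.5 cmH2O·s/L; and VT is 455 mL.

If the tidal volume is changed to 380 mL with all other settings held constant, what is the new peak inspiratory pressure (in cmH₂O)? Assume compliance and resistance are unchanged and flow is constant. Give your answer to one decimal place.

38.6

Flow: 68 L/min ÷ 60 = 1.1333 L/s.
PIP = Vt/C + R·V̇ + PEEP (constant-flow equation of motion).
Only the elastic term changes: ΔPIP = ΔVt / C = (380 − 455) / 59.9 = -1.252 cmH2O.
Original PIP = 455/59.9 + 28.5×1.1333 + 0 = 39.895 cmH2O; new PIP = 39.895 + (-1.252) = 38.643 cmH2O.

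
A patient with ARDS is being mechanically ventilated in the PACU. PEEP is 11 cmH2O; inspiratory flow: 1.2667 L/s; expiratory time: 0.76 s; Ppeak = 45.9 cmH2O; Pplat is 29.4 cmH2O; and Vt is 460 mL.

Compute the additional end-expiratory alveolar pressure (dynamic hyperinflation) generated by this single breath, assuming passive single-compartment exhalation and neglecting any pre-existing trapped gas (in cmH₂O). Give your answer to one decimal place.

R = (PIP − Pplat)/V̇ = (45.9 − 29.4) / 1.2667 = 16.5/1.2667 = 13.026 cmH2O·s/L.
C = Vt/(Pplat − PEEP) = 460.0 / (29.4 − 11) = 460.0/18.4 = 25.0 mL/cmH2O.
τ = R × C = 13.026 × 0.025 L/cmH2O = 0.3257 s.
Fraction remaining = e^(−Te/τ) = e^(−0.76/0.3257) = 0.09696; trapped volume = 460.0 × 0.09696 = 44.602 mL.
Additional alveolar pressure from trapping ≈ V_trapped / C = 44.602 / 25.0 = 1.784 cmH2O.

1.8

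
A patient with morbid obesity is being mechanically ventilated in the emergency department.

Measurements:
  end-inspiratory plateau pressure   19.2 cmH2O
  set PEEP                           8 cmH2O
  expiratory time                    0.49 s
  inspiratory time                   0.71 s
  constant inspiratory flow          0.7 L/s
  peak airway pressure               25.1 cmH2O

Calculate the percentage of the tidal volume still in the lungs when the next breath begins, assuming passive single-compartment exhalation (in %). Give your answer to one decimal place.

27.0

Vt = flow × Ti = 0.7 L/s × 0.71 s × 1000 mL/L = 497.0 mL.
R = (PIP − Pplat)/V̇ = (25.1 − 19.2) / 0.7 = 5.9/0.7 = 8.429 cmH2O·s/L.
C = Vt/(Pplat − PEEP) = 497.0 / (19.2 − 8) = 497.0/11.2 = 44.375 mL/cmH2O.
τ = R × C = 8.429 × 0.04438 L/cmH2O = 0.3741 s.
Fraction remaining at end-expiration = e^(−Te/τ) = e^(−0.49/0.3741) = 0.2699 → 26.99%.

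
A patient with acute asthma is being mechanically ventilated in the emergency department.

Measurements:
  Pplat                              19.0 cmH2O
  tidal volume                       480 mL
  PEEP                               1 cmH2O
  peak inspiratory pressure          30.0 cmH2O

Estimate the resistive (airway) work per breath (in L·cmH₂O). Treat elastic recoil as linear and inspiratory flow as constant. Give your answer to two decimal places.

5.28

With constant inspiratory flow the resistive pressure is constant at PIP − Pplat = 30.0 − 19.0 = 11.0 cmH2O, so resistive work = 11.0 × 0.480 = 5.28 L·cmH2O.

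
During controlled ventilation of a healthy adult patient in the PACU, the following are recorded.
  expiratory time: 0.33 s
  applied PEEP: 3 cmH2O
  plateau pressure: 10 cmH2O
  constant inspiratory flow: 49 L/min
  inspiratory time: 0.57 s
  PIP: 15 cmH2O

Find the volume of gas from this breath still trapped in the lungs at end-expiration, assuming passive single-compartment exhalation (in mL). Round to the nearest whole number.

207

Flow: 49 L/min ÷ 60 = 0.8167 L/s.
Vt = flow × Ti = 0.8167 L/s × 0.57 s × 1000 mL/L = 465.52 mL.
R = (PIP − Pplat)/V̇ = (15 − 10) / 0.8167 = 5.0/0.8167 = 6.122 cmH2O·s/L.
C = Vt/(Pplat − PEEP) = 465.52 / (10 − 3) = 465.52/7.0 = 66.503 mL/cmH2O.
τ = R × C = 6.122 × 0.0665 L/cmH2O = 0.4071 s.
Fraction remaining = e^(−Te/τ) = e^(−0.33/0.4071) = 0.4446.
Trapped volume = 465.52 × 0.4446 = 206.97 mL.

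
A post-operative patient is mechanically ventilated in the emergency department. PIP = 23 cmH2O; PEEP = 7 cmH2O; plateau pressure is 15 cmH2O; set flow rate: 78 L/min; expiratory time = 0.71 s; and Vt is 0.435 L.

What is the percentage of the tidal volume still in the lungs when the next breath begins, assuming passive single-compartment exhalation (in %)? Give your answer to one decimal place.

12.0

Flow: 78 L/min ÷ 60 = 1.3 L/s.
R = (PIP − Pplat)/V̇ = (23 − 15) / 1.3 = 8.0/1.3 = 6.154 cmH2O·s/L.
C = Vt/(Pplat − PEEP) = 435.0 / (15 − 7) = 435.0/8.0 = 54.375 mL/cmH2O.
τ = R × C = 6.154 × 0.05438 L/cmH2O = 0.3347 s.
Fraction remaining at end-expiration = e^(−Te/τ) = e^(−0.71/0.3347) = 0.1199 → 11.99%.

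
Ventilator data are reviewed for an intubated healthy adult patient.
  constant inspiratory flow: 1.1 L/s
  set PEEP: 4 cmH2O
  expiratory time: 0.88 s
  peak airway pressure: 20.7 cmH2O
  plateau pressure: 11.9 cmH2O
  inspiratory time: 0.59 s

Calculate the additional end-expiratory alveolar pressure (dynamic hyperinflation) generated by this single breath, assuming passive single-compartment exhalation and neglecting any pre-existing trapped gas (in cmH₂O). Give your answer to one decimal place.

2.1

Vt = flow × Ti = 1.1 L/s × 0.59 s × 1000 mL/L = 649.0 mL.
R = (PIP − Pplat)/V̇ = (20.7 − 11.9) / 1.1 = 8.8/1.1 = 8.0 cmH2O·s/L.
C = Vt/(Pplat − PEEP) = 649.0 / (11.9 − 4) = 649.0/7.9 = 82.152 mL/cmH2O.
τ = R × C = 8.0 × 0.08215 L/cmH2O = 0.6572 s.
Fraction remaining = e^(−Te/τ) = e^(−0.88/0.6572) = 0.2621; trapped volume = 649.0 × 0.2621 = 170.1 mL.
Additional alveolar pressure from trapping ≈ V_trapped / C = 170.1 / 82.152 = 2.071 cmH2O.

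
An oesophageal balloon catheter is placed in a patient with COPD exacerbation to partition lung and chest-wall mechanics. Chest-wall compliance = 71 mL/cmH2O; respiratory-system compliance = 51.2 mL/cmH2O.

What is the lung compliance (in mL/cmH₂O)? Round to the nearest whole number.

1/CL = 1/Crs − 1/Ccw.
1/CL = 1/51.2 − 1/71 = 0.005447.
CL = 183.59 mL/cmH2O.

184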